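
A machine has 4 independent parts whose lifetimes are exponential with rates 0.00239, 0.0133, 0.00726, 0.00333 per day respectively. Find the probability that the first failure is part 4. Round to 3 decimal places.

0.127

The time to first failure is exponential with rate Σλ = 0.00239 + 0.0133 + 0.00726 + 0.00333 = 0.02628.
P(part 4 first) = λ_4/Σλ = 0.00333/0.02628 ≈ 0.127.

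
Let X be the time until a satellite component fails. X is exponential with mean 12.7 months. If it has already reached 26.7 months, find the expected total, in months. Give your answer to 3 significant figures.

The rate is λ = 1/12.7 = 0.0787402 per month.
By memorylessness, E[X | X > 26.7] = 26.7 + 1/λ = 26.7 + 12.7 = 39.4 months.

39.4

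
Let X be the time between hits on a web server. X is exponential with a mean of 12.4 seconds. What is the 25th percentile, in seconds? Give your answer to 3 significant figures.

3.57

The rate is λ = 1/12.4 = 0.0806452 per second.
Set 1 − e^(−λt) = 0.25, so t = −ln(0.75)/λ = 0.28768/0.0806452 ≈ 3.56726 seconds.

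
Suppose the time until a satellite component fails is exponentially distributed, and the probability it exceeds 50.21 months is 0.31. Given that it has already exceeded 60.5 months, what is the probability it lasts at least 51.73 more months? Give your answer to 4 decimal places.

From e^(−λ·50.21) = 0.31, λ = −ln(0.31)/50.21 = 0.0233257.
Memoryless: P(X > 60.5+51.73 | X > 60.5) = P(X > 51.73) = e^(−0.0233257·51.73) ≈ 0.2992.

0.2992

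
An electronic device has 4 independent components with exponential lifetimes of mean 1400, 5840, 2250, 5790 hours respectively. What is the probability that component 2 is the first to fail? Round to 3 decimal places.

0.114

Rates: λ_i = 1/mean_i → 0.000714286, 0.000171233, 0.000444444, 0.000172712; Σλ = 0.00150267.
P(component 2 first) = λ_2/Σλ = 0.000171233/0.00150267 ≈ 0.114.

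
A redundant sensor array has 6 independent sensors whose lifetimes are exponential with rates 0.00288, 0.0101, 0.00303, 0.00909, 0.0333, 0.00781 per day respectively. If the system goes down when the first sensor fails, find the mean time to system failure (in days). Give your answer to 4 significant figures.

15.10

The time to first failure is exponential with rate Σλ = 0.00288 + 0.0101 + 0.00303 + 0.00909 + 0.0333 + 0.00781 = 0.06621.
E[min] = 1/Σλ = 1/0.06621 = 15.1035 days.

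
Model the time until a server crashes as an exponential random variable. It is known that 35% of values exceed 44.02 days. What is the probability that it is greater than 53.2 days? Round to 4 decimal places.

e^(−λ·44.02) = 0.35 ⇒ λ = −ln(0.35)/44.02 = 0.0238488.
P(X > 53.2) = e^(−0.0238488·53.2) = e^(−1.2688) ≈ 0.2812.

0.2812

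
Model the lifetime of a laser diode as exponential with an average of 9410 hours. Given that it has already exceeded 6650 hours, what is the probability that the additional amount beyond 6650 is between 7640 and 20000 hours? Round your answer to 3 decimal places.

0.325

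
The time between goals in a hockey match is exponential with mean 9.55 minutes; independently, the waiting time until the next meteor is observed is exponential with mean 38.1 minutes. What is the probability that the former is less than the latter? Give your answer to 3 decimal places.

0.800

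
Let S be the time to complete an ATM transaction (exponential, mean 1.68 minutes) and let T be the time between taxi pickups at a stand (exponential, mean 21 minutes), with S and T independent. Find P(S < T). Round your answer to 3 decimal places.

0.926

λ_1 = 1/1.68 = 0.595238, λ_2 = 1/21 = 0.047619.
For independent exponentials, P(S < T) = λ_1/(λ_1+λ_2) = 0.595238/0.642857 ≈ 0.926.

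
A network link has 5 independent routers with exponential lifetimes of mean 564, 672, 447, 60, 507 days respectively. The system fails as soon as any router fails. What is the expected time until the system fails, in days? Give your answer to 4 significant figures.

41.43

The first failure time is exponential with rate Σλ_i = 1/564 + 1/672 + 1/447 + 1/60 + 1/507 = 0.0241373 per day.
E[min] = 1/Σλ = 1/0.0241373 = 41.4296 days.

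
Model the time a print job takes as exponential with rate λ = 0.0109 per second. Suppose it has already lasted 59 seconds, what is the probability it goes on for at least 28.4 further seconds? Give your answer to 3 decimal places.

By the memoryless property, P(X > 59+28.4 | X > 59) = P(X > 28.4).
P(X > 28.4) = e^(−0.30956) ≈ 0.734.

0.734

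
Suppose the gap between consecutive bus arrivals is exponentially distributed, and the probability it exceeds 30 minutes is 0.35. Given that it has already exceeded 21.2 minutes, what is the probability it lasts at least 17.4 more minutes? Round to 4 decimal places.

0.5440

From e^(−λ·30) = 0.35, λ = −ln(0.35)/30 = 0.0349941.
Memoryless: P(X > 21.2+17.4 | X > 21.2) = P(X > 17.4) = e^(−0.0349941·17.4) ≈ 0.5440.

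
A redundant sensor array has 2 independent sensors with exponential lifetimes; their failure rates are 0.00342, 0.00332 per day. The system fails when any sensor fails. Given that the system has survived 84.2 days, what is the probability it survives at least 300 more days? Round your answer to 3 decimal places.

Time to first failure ~ Exp(Σλ) with Σλ = 0.00674.
By memorylessness, P(T > 84.2+300 | T > 84.2) = P(T > 300) = e^(−0.00674·300) ≈ 0.132.

0.132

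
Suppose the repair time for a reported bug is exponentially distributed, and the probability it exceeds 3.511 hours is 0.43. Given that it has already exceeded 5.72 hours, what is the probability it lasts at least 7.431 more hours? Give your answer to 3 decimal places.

0.168

From e^(−λ·3.511) = 0.43, λ = −ln(0.43)/3.511 = 0.240379.
Memoryless: P(X > 5.72+7.431 | X > 5.72) = P(X > 7.431) = e^(−0.240379·7.431) ≈ 0.168.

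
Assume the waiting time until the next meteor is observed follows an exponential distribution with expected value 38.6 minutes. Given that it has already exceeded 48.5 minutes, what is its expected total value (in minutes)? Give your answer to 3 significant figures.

The rate is λ = 1/38.6 = 0.0259067 per minute.
By memorylessness, E[X | X > 48.5] = 48.5 + 1/λ = 48.5 + 38.6 = 87.1 minutes.

87.1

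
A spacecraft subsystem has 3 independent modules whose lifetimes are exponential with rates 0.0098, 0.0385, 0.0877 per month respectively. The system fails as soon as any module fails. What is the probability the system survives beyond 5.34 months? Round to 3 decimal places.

The time to first failure is exponential with rate Σλ = 0.0098 + 0.0385 + 0.0877 = 0.136.
P(min > 5.34) = e^(−0.136·5.34) = e^(−0.72624) ≈ 0.484.

0.484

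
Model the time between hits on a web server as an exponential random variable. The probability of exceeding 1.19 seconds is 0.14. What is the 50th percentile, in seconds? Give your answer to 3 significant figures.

e^(−λ·1.19) = 0.14 ⇒ λ = −ln(0.14)/1.19 = 1.6522.
50th percentile: 1 − e^(−λt) = 0.5, t = −ln(0.5)/λ = 0.419531 seconds.

0.420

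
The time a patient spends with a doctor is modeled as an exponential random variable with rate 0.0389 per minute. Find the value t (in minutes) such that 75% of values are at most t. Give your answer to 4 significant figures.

35.64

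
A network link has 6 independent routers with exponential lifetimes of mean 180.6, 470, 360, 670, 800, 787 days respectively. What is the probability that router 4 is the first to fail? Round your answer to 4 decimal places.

0.1032

Rates: λ_i = 1/mean_i → 0.0055371, 0.00212766, 0.00277778, 0.00149254, 0.00125, 0.00127065; Σλ = 0.0144557.
P(router 4 first) = λ_4/Σλ = 0.00149254/0.0144557 ≈ 0.1032.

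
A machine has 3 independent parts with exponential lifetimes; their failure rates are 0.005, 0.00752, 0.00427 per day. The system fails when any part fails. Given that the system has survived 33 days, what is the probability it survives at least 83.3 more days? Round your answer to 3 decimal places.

0.247

Time to first failure ~ Exp(Σλ) with Σλ = 0.01679.
By memorylessness, P(T > 33+83.3 | T > 33) = P(T > 83.3) = e^(−0.01679·83.3) ≈ 0.247.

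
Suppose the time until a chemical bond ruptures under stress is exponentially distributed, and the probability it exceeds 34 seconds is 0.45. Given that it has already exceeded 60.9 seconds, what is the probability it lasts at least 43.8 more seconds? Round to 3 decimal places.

From e^(−λ·34) = 0.45, λ = −ln(0.45)/34 = 0.0234855.
Memoryless: P(X > 60.9+43.8 | X > 60.9) = P(X > 43.8) = e^(−0.0234855·43.8) ≈ 0.357.

0.357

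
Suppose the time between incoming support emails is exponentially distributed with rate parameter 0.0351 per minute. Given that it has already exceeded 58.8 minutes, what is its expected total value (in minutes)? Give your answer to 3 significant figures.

87.3

By memorylessness, E[X | X > 58.8] = 58.8 + 1/λ = 58.8 + 28.49 = 87.29 minutes.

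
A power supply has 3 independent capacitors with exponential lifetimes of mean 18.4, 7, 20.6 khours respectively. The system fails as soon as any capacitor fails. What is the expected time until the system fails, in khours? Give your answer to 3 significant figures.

4.07

The first failure time is exponential with rate Σλ_i = 1/18.4 + 1/7 + 1/20.6 = 0.245749 per khour.
E[min] = 1/Σλ = 1/0.245749 = 4.0692 khours.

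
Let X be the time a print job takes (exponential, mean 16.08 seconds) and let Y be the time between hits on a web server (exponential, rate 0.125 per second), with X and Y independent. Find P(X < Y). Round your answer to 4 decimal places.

0.3322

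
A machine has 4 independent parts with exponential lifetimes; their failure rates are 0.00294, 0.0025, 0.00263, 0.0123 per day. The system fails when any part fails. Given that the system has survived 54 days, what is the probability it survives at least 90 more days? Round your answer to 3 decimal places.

0.160

Time to first failure ~ Exp(Σλ) with Σλ = 0.02037.
By memorylessness, P(T > 54+90 | T > 54) = P(T > 90) = e^(−0.02037·90) ≈ 0.160.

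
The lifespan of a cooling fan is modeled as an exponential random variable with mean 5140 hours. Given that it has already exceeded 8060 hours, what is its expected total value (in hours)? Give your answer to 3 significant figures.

13200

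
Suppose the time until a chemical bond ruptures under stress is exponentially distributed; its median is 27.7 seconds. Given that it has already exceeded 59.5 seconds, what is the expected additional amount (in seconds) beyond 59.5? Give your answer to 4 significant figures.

39.96

For an exponential, median = ln(2)/λ, so λ = ln 2 / 27.7 = 0.0250234 per second.
By memorylessness, the remaining amount past any threshold is again Exp(λ) with mean 1/λ = 39.9627 seconds.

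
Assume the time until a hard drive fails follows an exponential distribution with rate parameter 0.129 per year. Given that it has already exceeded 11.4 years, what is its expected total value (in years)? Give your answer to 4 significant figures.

19.15

By memorylessness, E[X | X > 11.4] = 11.4 + 1/λ = 11.4 + 7.75194 = 19.1519 years.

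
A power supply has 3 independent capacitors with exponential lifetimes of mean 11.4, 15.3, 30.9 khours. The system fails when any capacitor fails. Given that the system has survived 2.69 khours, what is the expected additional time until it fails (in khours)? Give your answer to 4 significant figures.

First-failure rate Σλ = 1/11.4 + 1/15.3 + 1/30.9 = 0.185441.
By memorylessness the expected residual is 1/Σλ = 5.39254 khours, regardless of the 2.69 already elapsed.

5.393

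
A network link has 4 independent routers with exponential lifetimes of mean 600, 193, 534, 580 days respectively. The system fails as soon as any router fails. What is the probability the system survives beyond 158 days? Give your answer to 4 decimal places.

The first failure time is exponential with rate Σλ_i = 1/600 + 1/193 + 1/534 + 1/580 = 0.0104448 per day.
P(min > 158) = e^(−0.0104448·158) = e^(−1.6503) ≈ 0.1920.

0.1920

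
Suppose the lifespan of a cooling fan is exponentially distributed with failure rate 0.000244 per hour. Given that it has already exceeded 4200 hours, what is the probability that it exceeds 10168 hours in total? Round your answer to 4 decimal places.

The exponential is memoryless, so the remaining time is again Exp(λ): the condition X > 4200 is irrelevant.
P(X > 5968) = e^(−1.4562) ≈ 0.2331.

0.2331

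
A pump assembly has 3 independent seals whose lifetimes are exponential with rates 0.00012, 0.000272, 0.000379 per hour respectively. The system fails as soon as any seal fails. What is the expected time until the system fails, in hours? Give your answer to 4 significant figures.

1297

The time to first failure is exponential with rate Σλ = 0.00012 + 0.000272 + 0.000379 = 0.000771.
E[min] = 1/Σλ = 1/0.000771 = 1297.02 hours.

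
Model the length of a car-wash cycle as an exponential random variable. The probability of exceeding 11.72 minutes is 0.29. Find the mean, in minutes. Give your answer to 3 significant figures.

e^(−λ·11.72) = 0.29 ⇒ λ = −ln(0.29)/11.72 = 0.105621.
Mean = 1/λ = 9.46784 minutes.

9.47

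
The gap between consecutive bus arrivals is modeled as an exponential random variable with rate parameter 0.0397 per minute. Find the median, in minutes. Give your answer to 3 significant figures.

Set 1 − e^(−λt) = 0.5, so t = −ln(0.5)/λ = 0.69315/0.0397 ≈ 17.4596 minutes.

17.5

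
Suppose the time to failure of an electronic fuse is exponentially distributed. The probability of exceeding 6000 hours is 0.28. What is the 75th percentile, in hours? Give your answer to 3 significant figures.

e^(−λ·6000) = 0.28 ⇒ λ = −ln(0.28)/6000 = 0.000212161.
75th percentile: 1 − e^(−λt) = 0.75, t = −ln(0.25)/λ = 6534.16 hours.

6530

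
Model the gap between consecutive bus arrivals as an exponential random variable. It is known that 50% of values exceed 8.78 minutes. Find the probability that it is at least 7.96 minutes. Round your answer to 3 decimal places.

e^(−λ·8.78) = 0.50 ⇒ λ = −ln(0.50)/8.78 = 0.0789461.
P(X > 7.96) = e^(−0.0789461·7.96) = e^(−0.62841) ≈ 0.533.

0.533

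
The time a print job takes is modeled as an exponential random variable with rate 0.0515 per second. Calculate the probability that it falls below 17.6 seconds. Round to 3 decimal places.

P(X ≤ 17.6) = 1 − e^(−λ·17.6) = 1 − e^(−0.9064) ≈ 0.596.

0.596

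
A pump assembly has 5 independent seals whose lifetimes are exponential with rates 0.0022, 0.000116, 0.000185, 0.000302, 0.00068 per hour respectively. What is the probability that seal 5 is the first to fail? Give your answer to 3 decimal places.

The time to first failure is exponential with rate Σλ = 0.0022 + 0.000116 + 0.000185 + 0.000302 + 0.00068 = 0.003483.
P(seal 5 first) = λ_5/Σλ = 0.00068/0.003483 ≈ 0.195.

0.195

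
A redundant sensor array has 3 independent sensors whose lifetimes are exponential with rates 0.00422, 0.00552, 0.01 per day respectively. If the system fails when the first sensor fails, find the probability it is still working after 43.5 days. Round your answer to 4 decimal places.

0.4237

The time to first failure is exponential with rate Σλ = 0.00422 + 0.00552 + 0.01 = 0.01974.
P(min > 43.5) = e^(−0.01974·43.5) = e^(−0.85869) ≈ 0.4237.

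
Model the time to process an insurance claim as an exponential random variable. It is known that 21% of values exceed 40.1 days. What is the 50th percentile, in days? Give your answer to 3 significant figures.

17.8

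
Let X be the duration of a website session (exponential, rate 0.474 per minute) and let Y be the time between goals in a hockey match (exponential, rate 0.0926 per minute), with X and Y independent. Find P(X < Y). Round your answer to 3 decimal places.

λ_1 = 0.474, λ_2 = 0.0926.
For independent exponentials, P(X < Y) = λ_1/(λ_1+λ_2) = 0.474/0.5666 ≈ 0.837.

0.837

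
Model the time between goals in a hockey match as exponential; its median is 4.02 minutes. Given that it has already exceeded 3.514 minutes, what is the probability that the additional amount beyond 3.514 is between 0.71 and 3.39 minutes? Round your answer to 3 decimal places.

0.327

For an exponential, median = ln(2)/λ, so λ = ln 2 / 4.02 = 0.172425 per minute.
Memoryless: the residual past 3.514 is again Exp(λ).
P(0.71 < residual < 3.39) = e^(−λ·0.71) − e^(−λ·3.39) = 0.88478 − 0.55737 ≈ 0.327.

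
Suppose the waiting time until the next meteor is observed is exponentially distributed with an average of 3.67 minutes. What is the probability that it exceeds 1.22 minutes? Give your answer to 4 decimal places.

0.7172

The rate is λ = 1/3.67 = 0.27248 per minute.
P(X > 1.22) = e^(−λ·1.22) = e^(−0.33243) ≈ 0.7172.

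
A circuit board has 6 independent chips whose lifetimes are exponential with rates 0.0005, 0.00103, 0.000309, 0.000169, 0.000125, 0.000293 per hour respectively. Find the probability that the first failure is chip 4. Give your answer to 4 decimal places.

0.0697

The time to first failure is exponential with rate Σλ = 0.0005 + 0.00103 + 0.000309 + 0.000169 + 0.000125 + 0.000293 = 0.002426.
P(chip 4 first) = λ_4/Σλ = 0.000169/0.002426 ≈ 0.0697.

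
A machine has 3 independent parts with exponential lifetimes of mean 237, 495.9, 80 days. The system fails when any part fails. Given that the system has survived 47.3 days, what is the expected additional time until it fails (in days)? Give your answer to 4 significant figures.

53.37

First-failure rate Σλ = 1/237 + 1/495.9 + 1/80 = 0.0187359.
By memorylessness the expected residual is 1/Σλ = 53.3733 days, regardless of the 47.3 already elapsed.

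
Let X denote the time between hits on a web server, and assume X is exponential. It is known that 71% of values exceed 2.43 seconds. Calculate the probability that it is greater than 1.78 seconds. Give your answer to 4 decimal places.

e^(−λ·2.43) = 0.71 ⇒ λ = −ln(0.71)/2.43 = 0.140943.
P(X > 1.78) = e^(−0.140943·1.78) = e^(−0.25088) ≈ 0.7781.

0.7781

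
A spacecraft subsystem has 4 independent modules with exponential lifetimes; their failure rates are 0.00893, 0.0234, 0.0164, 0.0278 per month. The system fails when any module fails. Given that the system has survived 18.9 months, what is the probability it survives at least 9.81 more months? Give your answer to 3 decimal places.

0.472

Time to first failure ~ Exp(Σλ) with Σλ = 0.07653.
By memorylessness, P(T > 18.9+9.81 | T > 18.9) = P(T > 9.81) = e^(−0.07653·9.81) ≈ 0.472.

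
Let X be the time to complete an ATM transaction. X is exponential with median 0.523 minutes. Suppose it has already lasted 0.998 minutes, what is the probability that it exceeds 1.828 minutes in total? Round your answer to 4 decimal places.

For an exponential, median = ln(2)/λ, so λ = ln 2 / 0.523 = 1.32533 per minute.
By the memoryless property, P(X > 0.998+0.83 | X > 0.998) = P(X > 0.83).
P(X > 0.83) = e^(−1.1) ≈ 0.3329.

0.3329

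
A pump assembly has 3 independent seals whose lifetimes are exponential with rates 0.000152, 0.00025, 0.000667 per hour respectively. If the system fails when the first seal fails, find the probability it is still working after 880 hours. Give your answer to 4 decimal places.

0.3903

The time to first failure is exponential with rate Σλ = 0.000152 + 0.00025 + 0.000667 = 0.001069.
P(min > 880) = e^(−0.001069·880) = e^(−0.94072) ≈ 0.3903.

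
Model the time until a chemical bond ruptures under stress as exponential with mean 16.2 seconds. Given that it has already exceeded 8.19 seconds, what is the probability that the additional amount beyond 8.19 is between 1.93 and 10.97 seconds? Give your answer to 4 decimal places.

0.3796

The rate is λ = 1/16.2 = 0.0617284 per second.
Memoryless: the residual past 8.19 is again Exp(λ).
P(1.93 < residual < 10.97) = e^(−λ·1.93) − e^(−λ·10.97) = 0.88769 − 0.50806 ≈ 0.3796.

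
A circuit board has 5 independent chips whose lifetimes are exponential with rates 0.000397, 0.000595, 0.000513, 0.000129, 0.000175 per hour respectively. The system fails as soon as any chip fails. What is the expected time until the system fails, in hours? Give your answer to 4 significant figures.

552.8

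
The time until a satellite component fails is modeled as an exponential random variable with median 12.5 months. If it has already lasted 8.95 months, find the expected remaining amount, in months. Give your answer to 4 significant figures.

18.03

For an exponential, median = ln(2)/λ, so λ = ln 2 / 12.5 = 0.0554518 per month.
By memorylessness, the remaining amount past any threshold is again Exp(λ) with mean 1/λ = 18.0337 months.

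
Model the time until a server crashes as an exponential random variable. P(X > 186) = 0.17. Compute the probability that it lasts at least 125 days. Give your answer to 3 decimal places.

0.304

e^(−λ·186) = 0.17 ⇒ λ = −ln(0.17)/186 = 0.00952665.
P(X > 125) = e^(−0.00952665·125) = e^(−1.1908) ≈ 0.304.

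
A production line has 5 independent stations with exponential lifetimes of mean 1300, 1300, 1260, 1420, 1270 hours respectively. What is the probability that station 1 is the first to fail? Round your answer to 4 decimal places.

0.2012

Rates: λ_i = 1/mean_i → 0.000769231, 0.000769231, 0.000793651, 0.000704225, 0.000787402; Σλ = 0.00382374.
P(station 1 first) = λ_1/Σλ = 0.000769231/0.00382374 ≈ 0.2012.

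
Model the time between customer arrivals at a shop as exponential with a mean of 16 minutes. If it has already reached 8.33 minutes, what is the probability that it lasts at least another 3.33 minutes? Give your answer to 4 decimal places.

The rate is λ = 1/16 = 0.0625 per minute.
By the memoryless property, P(X > 8.33+3.33 | X > 8.33) = P(X > 3.33).
P(X > 3.33) = e^(−0.20813) ≈ 0.8121.

0.8121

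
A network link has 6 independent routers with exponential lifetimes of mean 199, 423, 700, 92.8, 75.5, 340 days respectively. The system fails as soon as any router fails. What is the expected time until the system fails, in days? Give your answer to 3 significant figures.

27.9

The first failure time is exponential with rate Σλ_i = 1/199 + 1/423 + 1/700 + 1/92.8 + 1/75.5 + 1/340 = 0.0357798 per day.
E[min] = 1/Σλ = 1/0.0357798 = 27.9487 days.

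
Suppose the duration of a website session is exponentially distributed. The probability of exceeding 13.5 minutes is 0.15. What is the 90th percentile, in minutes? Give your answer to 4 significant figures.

e^(−λ·13.5) = 0.15 ⇒ λ = −ln(0.15)/13.5 = 0.140527.
90th percentile: 1 − e^(−λt) = 0.9, t = −ln(0.1)/λ = 16.3853 minutes.

16.39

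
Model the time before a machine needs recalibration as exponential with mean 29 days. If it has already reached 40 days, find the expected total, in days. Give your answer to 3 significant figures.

The rate is λ = 1/29 = 0.0344828 per day.
By memorylessness, E[X | X > 40] = 40 + 1/λ = 40 + 29 = 69 days.

69.0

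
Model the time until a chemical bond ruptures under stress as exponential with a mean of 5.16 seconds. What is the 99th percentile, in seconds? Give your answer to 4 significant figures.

The rate is λ = 1/5.16 = 0.193798 per second.
Set 1 − e^(−λt) = 0.99, so t = −ln(0.01)/λ = 4.6052/0.193798 ≈ 23.7627 seconds.

23.76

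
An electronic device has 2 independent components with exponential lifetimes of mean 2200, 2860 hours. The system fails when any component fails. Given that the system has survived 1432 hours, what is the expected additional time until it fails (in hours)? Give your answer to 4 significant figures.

First-failure rate Σλ = 1/2200 + 1/2860 = 0.000804196.
By memorylessness the expected residual is 1/Σλ = 1243.48 hours, regardless of the 1432 already elapsed.

1243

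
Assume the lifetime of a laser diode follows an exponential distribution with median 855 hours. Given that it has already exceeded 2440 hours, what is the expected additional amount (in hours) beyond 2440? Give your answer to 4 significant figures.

1234

For an exponential, median = ln(2)/λ, so λ = ln 2 / 855 = 0.000810698 per hour.
By memorylessness, the remaining amount past any threshold is again Exp(λ) with mean 1/λ = 1233.5 hours.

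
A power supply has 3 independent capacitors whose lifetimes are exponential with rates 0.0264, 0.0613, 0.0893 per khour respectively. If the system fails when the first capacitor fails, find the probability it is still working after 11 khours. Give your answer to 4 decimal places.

0.1427

The time to first failure is exponential with rate Σλ = 0.0264 + 0.0613 + 0.0893 = 0.177.
P(min > 11) = e^(−0.177·11) = e^(−1.947) ≈ 0.1427.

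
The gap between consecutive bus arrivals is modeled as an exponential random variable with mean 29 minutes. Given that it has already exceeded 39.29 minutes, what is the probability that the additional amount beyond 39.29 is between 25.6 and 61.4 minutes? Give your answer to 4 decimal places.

The rate is λ = 1/29 = 0.0344828 per minute.
Memoryless: the residual past 39.29 is again Exp(λ).
P(25.6 < residual < 61.4) = e^(−λ·25.6) − e^(−λ·61.4) = 0.41364 − 0.12036 ≈ 0.2933.

0.2933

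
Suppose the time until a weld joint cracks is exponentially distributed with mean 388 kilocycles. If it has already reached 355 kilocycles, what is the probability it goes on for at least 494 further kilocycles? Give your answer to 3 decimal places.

The rate is λ = 1/388 = 0.00257732 per kilocycle.
The exponential is memoryless, so the remaining time is again Exp(λ): the condition X > 355 is irrelevant.
P(X > 494) = e^(−1.2732) ≈ 0.280.

0.280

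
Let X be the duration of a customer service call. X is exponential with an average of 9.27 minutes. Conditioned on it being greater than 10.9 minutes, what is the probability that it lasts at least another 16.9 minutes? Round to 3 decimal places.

0.162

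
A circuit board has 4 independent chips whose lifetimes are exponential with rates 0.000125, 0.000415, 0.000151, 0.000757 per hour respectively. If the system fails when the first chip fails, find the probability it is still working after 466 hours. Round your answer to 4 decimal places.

0.5093

The time to first failure is exponential with rate Σλ = 0.000125 + 0.000415 + 0.000151 + 0.000757 = 0.001448.
P(min > 466) = e^(−0.001448·466) = e^(−0.67477) ≈ 0.5093.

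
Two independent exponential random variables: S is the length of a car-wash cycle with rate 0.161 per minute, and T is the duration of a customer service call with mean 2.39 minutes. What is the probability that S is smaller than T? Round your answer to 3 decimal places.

λ_1 = 0.161, λ_2 = 1/2.39 = 0.41841.
For independent exponentials, P(S < T) = λ_1/(λ_1+λ_2) = 0.161/0.57941 ≈ 0.278.

0.278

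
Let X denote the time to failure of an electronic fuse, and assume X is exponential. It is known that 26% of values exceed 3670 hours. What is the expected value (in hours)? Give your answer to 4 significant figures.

2724

e^(−λ·3670) = 0.26 ⇒ λ = −ln(0.26)/3670 = 0.00036705.
Mean = 1/λ = 2724.42 hours.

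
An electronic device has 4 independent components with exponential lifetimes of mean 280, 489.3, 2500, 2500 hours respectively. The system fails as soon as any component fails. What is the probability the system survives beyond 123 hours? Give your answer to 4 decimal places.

0.4543

The first failure time is exponential with rate Σλ_i = 1/280 + 1/489.3 + 1/2500 + 1/2500 = 0.00641516 per hour.
P(min > 123) = e^(−0.00641516·123) = e^(−0.78907) ≈ 0.4543.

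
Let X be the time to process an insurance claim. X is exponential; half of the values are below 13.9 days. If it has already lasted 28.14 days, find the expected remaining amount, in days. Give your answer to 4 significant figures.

20.05

For an exponential, median = ln(2)/λ, so λ = ln 2 / 13.9 = 0.0498667 per day.
By memorylessness, the remaining amount past any threshold is again Exp(λ) with mean 1/λ = 20.0535 days.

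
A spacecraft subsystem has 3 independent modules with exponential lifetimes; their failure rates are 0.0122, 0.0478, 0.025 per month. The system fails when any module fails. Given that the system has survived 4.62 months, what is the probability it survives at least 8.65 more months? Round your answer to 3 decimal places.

0.479

Time to first failure ~ Exp(Σλ) with Σλ = 0.085.
By memorylessness, P(T > 4.62+8.65 | T > 4.62) = P(T > 8.65) = e^(−0.085·8.65) ≈ 0.479.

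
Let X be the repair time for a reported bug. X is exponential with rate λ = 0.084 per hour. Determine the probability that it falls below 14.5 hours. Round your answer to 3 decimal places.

0.704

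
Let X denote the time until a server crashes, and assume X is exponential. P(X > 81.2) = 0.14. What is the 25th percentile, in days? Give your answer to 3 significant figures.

e^(−λ·81.2) = 0.14 ⇒ λ = −ln(0.14)/81.2 = 0.0242132.
25th percentile: 1 − e^(−λt) = 0.25, t = −ln(0.75)/λ = 11.8812 days.

11.9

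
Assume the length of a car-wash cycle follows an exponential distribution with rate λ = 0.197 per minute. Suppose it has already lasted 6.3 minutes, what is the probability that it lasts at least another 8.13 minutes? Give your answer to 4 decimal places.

0.2016

By the memoryless property, P(X > 6.3+8.13 | X > 6.3) = P(X > 8.13).
P(X > 8.13) = e^(−1.6016) ≈ 0.2016.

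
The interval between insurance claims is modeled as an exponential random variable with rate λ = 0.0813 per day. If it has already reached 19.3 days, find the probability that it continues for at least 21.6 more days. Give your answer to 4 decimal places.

The exponential is memoryless, so the remaining time is again Exp(λ): the condition X > 19.3 is irrelevant.
P(X > 21.6) = e^(−1.7561) ≈ 0.1727.

0.1727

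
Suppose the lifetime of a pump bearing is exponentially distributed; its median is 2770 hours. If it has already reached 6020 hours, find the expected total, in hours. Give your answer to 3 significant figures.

10000

For an exponential, median = ln(2)/λ, so λ = ln 2 / 2770 = 0.000250234 per hour.
By memorylessness, E[X | X > 6020] = 6020 + 1/λ = 6020 + 3996.27 = 10016.3 hours.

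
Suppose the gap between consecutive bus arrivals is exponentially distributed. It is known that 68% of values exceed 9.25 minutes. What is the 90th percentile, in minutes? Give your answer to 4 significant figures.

55.23

e^(−λ·9.25) = 0.68 ⇒ λ = −ln(0.68)/9.25 = 0.0416932.
90th percentile: 1 − e^(−λt) = 0.9, t = −ln(0.1)/λ = 55.2268 minutes.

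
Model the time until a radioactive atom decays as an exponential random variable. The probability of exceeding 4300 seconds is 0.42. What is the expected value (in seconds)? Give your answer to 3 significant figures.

e^(−λ·4300) = 0.42 ⇒ λ = −ln(0.42)/4300 = 0.000201744.
Mean = 1/λ = 4956.77 seconds.

4960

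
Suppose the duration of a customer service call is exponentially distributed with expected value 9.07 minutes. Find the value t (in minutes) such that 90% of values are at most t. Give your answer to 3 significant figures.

The rate is λ = 1/9.07 = 0.110254 per minute.
Set 1 − e^(−λt) = 0.9, so t = −ln(0.1)/λ = 2.3026/0.110254 ≈ 20.8844 minutes.

20.9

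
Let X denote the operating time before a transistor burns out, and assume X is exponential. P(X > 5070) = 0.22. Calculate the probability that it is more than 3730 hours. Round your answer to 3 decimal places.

0.328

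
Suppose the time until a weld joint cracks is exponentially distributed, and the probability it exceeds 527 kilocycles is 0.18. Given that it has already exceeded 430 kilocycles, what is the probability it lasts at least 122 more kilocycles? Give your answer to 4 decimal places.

0.6724

From e^(−λ·527) = 0.18, λ = −ln(0.18)/527 = 0.00325389.
Memoryless: P(X > 430+122 | X > 430) = P(X > 122) = e^(−0.00325389·122) ≈ 0.6724.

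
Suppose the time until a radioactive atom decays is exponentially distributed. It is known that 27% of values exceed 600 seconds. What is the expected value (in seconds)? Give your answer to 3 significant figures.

458

e^(−λ·600) = 0.27 ⇒ λ = −ln(0.27)/600 = 0.00218222.
Mean = 1/λ = 458.248 seconds.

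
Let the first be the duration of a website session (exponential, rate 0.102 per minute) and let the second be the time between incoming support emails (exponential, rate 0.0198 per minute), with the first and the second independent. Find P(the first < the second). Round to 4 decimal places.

λ_1 = 0.102, λ_2 = 0.0198.
For independent exponentials, P(the first < the second) = λ_1/(λ_1+λ_2) = 0.102/0.1218 ≈ 0.8374.

0.8374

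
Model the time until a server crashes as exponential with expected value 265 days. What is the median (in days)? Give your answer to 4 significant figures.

183.7

The rate is λ = 1/265 = 0.00377358 per day.
Set 1 − e^(−λt) = 0.5, so t = −ln(0.5)/λ = 0.69315/0.00377358 ≈ 183.684 days.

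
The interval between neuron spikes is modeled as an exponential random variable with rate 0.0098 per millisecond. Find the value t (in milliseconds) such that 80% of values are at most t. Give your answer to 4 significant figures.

164.2

Set 1 − e^(−λt) = 0.8, so t = −ln(0.2)/λ = 1.6094/0.0098 ≈ 164.228 milliseconds.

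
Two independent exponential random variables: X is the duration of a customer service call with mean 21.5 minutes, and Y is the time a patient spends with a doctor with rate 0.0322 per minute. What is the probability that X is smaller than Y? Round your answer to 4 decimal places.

λ_1 = 1/21.5 = 0.0465116, λ_2 = 0.0322.
For independent exponentials, P(X < Y) = λ_1/(λ_1+λ_2) = 0.0465116/0.0787116 ≈ 0.5909.

0.5909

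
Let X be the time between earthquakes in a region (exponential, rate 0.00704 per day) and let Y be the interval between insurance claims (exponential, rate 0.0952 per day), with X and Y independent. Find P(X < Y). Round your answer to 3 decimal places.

0.069

λ_1 = 0.00704, λ_2 = 0.0952.
For independent exponentials, P(X < Y) = λ_1/(λ_1+λ_2) = 0.00704/0.10224 ≈ 0.069.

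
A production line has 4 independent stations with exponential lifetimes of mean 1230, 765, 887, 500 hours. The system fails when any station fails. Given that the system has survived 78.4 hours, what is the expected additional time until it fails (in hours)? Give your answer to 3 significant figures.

191

First-failure rate Σλ = 1/1230 + 1/765 + 1/887 + 1/500 = 0.00524759.
By memorylessness the expected residual is 1/Σλ = 190.564 hours, regardless of the 78.4 already elapsed.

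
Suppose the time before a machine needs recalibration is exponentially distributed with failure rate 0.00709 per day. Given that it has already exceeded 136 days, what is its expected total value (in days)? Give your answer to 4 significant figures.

By memorylessness, E[X | X > 136] = 136 + 1/λ = 136 + 141.044 = 277.044 days.

277.0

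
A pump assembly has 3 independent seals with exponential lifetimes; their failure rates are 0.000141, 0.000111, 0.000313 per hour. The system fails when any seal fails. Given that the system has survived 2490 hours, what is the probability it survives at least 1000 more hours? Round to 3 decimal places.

Time to first failure ~ Exp(Σλ) with Σλ = 0.000565.
By memorylessness, P(T > 2490+1000 | T > 2490) = P(T > 1000) = e^(−0.000565·1000) ≈ 0.568.

0.568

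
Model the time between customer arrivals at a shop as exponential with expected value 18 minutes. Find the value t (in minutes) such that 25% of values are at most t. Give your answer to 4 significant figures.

5.178

The rate is λ = 1/18 = 0.0555556 per minute.
Set 1 − e^(−λt) = 0.25, so t = −ln(0.75)/λ = 0.28768/0.0555556 ≈ 5.17828 minutes.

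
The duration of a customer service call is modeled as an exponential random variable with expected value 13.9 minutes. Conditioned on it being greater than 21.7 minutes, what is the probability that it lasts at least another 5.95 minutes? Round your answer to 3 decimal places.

The rate is λ = 1/13.9 = 0.0719424 per minute.
P(X > s+t | X > s) = e^(−λ(s+t))/e^(−λs) = e^(−λt), independent of s = 21.7.
P(X > 5.95) = e^(−0.42806) ≈ 0.652.

0.652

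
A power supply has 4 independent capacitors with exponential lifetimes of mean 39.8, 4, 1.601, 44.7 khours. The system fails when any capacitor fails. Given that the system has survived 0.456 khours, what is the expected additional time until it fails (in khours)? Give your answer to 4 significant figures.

1.084

First-failure rate Σλ = 1/39.8 + 1/4 + 1/1.601 + 1/44.7 = 0.922107.
By memorylessness the expected residual is 1/Σλ = 1.08447 khours, regardless of the 0.456 already elapsed.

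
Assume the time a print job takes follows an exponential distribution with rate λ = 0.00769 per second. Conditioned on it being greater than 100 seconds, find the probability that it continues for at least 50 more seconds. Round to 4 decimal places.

0.6808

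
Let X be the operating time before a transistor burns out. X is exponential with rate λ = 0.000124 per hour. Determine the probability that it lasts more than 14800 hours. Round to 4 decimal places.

0.1596

P(X > 14800) = e^(−λ·14800) = e^(−1.8352) ≈ 0.1596.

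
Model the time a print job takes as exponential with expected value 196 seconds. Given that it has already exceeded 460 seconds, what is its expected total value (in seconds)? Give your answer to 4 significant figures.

The rate is λ = 1/196 = 0.00510204 per second.
By memorylessness, E[X | X > 460] = 460 + 1/λ = 460 + 196 = 656 seconds.

656.0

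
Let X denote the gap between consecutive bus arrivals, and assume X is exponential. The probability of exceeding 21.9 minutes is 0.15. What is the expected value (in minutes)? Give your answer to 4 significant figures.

11.54

e^(−λ·21.9) = 0.15 ⇒ λ = −ln(0.15)/21.9 = 0.0866265.
Mean = 1/λ = 11.5438 minutes.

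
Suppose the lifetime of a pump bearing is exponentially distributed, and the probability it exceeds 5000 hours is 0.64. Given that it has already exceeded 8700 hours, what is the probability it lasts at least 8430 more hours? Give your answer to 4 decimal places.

From e^(−λ·5000) = 0.64, λ = −ln(0.64)/5000 = 0.0000892574.
Memoryless: P(X > 8700+8430 | X > 8700) = P(X > 8430) = e^(−0.0000892574·8430) ≈ 0.4712.

0.4712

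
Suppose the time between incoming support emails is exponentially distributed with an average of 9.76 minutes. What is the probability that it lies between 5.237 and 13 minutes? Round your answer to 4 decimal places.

0.3208

The rate is λ = 1/9.76 = 0.102459 per minute.
P(5.237 < X < 13) = e^(−λ·5.237) − e^(−λ·13) = 0.58475 − 0.26396 ≈ 0.3208.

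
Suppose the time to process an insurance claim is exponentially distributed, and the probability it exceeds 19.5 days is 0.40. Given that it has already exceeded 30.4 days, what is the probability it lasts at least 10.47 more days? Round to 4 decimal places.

From e^(−λ·19.5) = 0.40, λ = −ln(0.40)/19.5 = 0.0469893.
Memoryless: P(X > 30.4+10.47 | X > 30.4) = P(X > 10.47) = e^(−0.0469893·10.47) ≈ 0.6114.

0.6114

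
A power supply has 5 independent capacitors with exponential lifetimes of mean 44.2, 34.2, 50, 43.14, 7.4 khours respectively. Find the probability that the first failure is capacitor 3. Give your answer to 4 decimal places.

0.0869

Rates: λ_i = 1/mean_i → 0.0226244, 0.0292398, 0.02, 0.0231803, 0.135135; Σλ = 0.23018.
P(capacitor 3 first) = λ_3/Σλ = 0.02/0.23018 ≈ 0.0869.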